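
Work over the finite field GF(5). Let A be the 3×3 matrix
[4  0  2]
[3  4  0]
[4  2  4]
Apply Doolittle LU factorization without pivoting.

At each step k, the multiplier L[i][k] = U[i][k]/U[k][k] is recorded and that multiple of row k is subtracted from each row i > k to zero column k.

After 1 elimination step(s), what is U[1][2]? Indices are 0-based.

U[1][2] = 1

Step 1: pivot at (0,0) is 4.
  row1 ← row1 − (2)·row0  ⇒  L[1][0]=2, U row1=(0, 4, 1)
  row2 ← row2 − (1)·row0  ⇒  L[2][0]=1, U row2=(0, 2, 2)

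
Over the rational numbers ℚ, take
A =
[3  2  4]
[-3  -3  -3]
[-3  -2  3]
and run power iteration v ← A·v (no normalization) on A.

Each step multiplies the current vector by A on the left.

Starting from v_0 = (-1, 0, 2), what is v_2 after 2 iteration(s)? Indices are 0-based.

v_0 = (-1, 0, 2).
v_1 = A·v_0 = (5, -3, 9).
v_2 = A·v_1 = (45, -33, 18).

v_2 = (45, -33, 18)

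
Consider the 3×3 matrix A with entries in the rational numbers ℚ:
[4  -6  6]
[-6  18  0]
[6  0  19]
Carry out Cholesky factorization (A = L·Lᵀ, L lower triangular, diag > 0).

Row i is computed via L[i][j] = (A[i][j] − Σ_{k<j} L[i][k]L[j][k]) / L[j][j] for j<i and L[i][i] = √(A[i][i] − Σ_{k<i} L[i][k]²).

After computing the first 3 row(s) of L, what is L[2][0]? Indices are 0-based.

L[2][0] = 3

Step 1: L[0][0] = √(4) = 2.
  L[1][0] = (-6) / L[0][0] = -3.
Step 2: L[1][1] = √(9) = 3.
  L[2][0] = (6) / L[0][0] = 3.
  L[2][1] = (9) / L[1][1] = 3.
Step 3: L[2][2] = √(1) = 1.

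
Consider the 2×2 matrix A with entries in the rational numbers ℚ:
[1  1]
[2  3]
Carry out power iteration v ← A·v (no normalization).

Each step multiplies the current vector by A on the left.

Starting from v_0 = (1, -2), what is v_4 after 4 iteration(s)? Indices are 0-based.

v_4 = (-71, -194)

v_0 = (1, -2).
v_1 = A·v_0 = (-1, -4).
v_2 = A·v_1 = (-5, -14).
v_3 = A·v_2 = (-19, -52).
v_4 = A·v_3 = (-71, -194).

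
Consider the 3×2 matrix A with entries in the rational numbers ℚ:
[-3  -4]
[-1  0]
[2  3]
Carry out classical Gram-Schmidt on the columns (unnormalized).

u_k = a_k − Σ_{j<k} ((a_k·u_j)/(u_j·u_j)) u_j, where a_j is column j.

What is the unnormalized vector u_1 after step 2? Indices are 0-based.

Step 1: u_0 = a_0 = (-3, -1, 2).
Step 2: u_1 = a_1 − (9/7)·u_0 = (-1/7, 9/7, 3/7).

u_1 = (-1/7, 9/7, 3/7)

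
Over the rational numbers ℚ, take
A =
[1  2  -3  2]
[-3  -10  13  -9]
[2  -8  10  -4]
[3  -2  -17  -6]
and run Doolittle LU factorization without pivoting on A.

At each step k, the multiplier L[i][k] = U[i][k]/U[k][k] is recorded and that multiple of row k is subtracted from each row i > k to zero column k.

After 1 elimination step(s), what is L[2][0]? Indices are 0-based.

L[2][0] = 2

[col 0] pivot 1
  R1 -= -3*R0 → (0, -4, 4, -3)  (L[1][0] := -3)
  R2 -= 2*R0 → (0, -12, 16, -8)  (L[2][0] := 2)
  R3 -= 3*R0 → (0, -8, -8, -12)  (L[3][0] := 3)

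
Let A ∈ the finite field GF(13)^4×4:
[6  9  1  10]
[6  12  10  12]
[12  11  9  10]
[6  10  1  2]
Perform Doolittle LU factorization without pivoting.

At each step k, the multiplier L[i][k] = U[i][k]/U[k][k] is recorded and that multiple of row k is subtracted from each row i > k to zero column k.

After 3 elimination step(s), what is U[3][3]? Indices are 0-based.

k=0: U[0][0]=6
  eliminate (1,0): mult=1, new row 1: (0, 3, 9, 2); set L[1][0]=1
  eliminate (2,0): mult=2, new row 2: (0, 6, 7, 3); set L[2][0]=2
  eliminate (3,0): mult=1, new row 3: (0, 1, 0, 5); set L[3][0]=1
k=1: U[1][1]=3
  eliminate (2,1): mult=2, new row 2: (0, 0, 2, 12); set L[2][1]=2
  eliminate (3,1): mult=9, new row 3: (0, 0, 10, 0); set L[3][1]=9
k=2: U[2][2]=2
  eliminate (3,2): mult=5, new row 3: (0, 0, 0, 5); set L[3][2]=5

U[3][3] = 5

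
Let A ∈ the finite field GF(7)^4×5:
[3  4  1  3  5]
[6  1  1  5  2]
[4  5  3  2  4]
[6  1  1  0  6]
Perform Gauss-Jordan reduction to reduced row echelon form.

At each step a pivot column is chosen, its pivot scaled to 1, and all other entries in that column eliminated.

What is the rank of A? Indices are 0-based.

pivot(0,0)=3: scale R0 → (1, 6, 5, 1, 4)
  clear (1,0): R1 −= (6)R0 → (0, 0, 6, 6, 6)
  clear (2,0): R2 −= (4)R0 → (0, 2, 4, 5, 2)
  clear (3,0): R3 −= (6)R0 → (0, 0, 6, 1, 3)
pivot(1,1): swap R1↔R2
pivot(1,1)=2: scale R1 → (0, 1, 2, 6, 1)
  clear (0,1): R0 −= (6)R1 → (1, 0, 0, 0, 5)
pivot(2,2)=6: scale R2 → (0, 0, 1, 1, 1)
  clear (1,2): R1 −= (2)R2 → (0, 1, 0, 4, 6)
  clear (3,2): R3 −= (6)R2 → (0, 0, 0, 2, 4)
pivot(3,3)=2: scale R3 → (0, 0, 0, 1, 2)
  clear (1,3): R1 −= (4)R3 → (0, 1, 0, 0, 5)
  clear (2,3): R2 −= (1)R3 → (0, 0, 1, 0, 6)

rank = 4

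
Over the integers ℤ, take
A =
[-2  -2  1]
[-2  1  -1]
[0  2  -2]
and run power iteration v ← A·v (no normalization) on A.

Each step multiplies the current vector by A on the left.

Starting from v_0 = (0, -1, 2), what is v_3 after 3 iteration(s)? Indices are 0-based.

v_3 = (32, 5, -22)

v_0 = (0, -1, 2).
v_1 = A·v_0 = (4, -3, -6).
v_2 = A·v_1 = (-8, -5, 6).
v_3 = A·v_2 = (32, 5, -22).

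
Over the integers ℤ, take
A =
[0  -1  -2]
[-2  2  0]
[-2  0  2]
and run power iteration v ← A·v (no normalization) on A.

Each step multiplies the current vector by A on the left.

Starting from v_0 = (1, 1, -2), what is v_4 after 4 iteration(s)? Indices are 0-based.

v_0 = (1, 1, -2).
v_1 = A·v_0 = (3, 0, -6).
v_2 = A·v_1 = (12, -6, -18).
v_3 = A·v_2 = (42, -36, -60).
v_4 = A·v_3 = (156, -156, -204).

v_4 = (156, -156, -204)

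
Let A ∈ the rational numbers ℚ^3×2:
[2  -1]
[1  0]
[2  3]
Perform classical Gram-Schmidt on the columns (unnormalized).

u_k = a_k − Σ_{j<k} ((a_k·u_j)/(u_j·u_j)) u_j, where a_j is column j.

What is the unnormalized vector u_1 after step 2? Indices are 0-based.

Step 1: u_0 = a_0 = (2, 1, 2).
Step 2: u_1 = a_1 − (4/9)·u_0 = (-17/9, -4/9, 19/9).

u_1 = (-17/9, -4/9, 19/9)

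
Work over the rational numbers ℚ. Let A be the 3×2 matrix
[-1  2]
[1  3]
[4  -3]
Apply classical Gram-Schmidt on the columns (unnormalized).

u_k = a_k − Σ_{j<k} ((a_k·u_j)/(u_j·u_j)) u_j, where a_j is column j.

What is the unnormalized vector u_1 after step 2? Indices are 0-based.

u_1 = (25/18, 65/18, -5/9)

Step 1: u_0 = a_0 = (-1, 1, 4).
Step 2: u_1 = a_1 − (-11/18)·u_0 = (25/18, 65/18, -5/9).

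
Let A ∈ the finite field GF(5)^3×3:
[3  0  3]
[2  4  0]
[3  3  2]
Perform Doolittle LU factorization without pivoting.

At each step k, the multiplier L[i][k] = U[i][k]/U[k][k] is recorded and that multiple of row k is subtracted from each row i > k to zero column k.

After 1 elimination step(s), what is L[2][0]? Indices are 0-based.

L[2][0] = 1

k=0: U[0][0]=3
  eliminate (1,0): mult=4, new row 1: (0, 4, 3); set L[1][0]=4
  eliminate (2,0): mult=1, new row 2: (0, 3, 4); set L[2][0]=1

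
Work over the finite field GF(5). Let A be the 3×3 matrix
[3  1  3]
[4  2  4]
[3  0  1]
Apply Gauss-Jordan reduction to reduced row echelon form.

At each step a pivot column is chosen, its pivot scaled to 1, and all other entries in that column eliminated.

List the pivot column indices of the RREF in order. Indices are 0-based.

pivot columns: 0, 1, 2

pivot(0,0)=3: scale R0 → (1, 2, 1)
  clear (1,0): R1 −= (4)R0 → (0, 4, 0)
  clear (2,0): R2 −= (3)R0 → (0, 4, 3)
pivot(1,1)=4: scale R1 → (0, 1, 0)
  clear (0,1): R0 −= (2)R1 → (1, 0, 1)
  clear (2,1): R2 −= (4)R1 → (0, 0, 3)
pivot(2,2)=3: scale R2 → (0, 0, 1)
  clear (0,2): R0 −= (1)R2 → (1, 0, 0)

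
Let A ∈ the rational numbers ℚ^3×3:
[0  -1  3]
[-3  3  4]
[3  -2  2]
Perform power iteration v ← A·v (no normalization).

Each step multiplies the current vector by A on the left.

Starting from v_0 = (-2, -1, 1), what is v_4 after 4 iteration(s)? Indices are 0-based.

v_4 = (-177, -101, -199)

v_0 = (-2, -1, 1).
v_1 = A·v_0 = (4, 7, -2).
v_2 = A·v_1 = (-13, 1, -6).
v_3 = A·v_2 = (-19, 18, -53).
v_4 = A·v_3 = (-177, -101, -199).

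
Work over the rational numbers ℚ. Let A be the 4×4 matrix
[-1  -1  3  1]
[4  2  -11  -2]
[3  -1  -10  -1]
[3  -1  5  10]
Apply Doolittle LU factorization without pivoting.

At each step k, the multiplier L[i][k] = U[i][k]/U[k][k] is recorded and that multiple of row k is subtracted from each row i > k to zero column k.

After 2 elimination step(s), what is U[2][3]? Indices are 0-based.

U[2][3] = -2

[col 0] pivot -1
  R1 -= -4*R0 → (0, -2, 1, 2)  (L[1][0] := -4)
  R2 -= -3*R0 → (0, -4, -1, 2)  (L[2][0] := -3)
  R3 -= -3*R0 → (0, -4, 14, 13)  (L[3][0] := -3)
[col 1] pivot -2
  R2 -= 2*R1 → (0, 0, -3, -2)  (L[2][1] := 2)
  R3 -= 2*R1 → (0, 0, 12, 9)  (L[3][1] := 2)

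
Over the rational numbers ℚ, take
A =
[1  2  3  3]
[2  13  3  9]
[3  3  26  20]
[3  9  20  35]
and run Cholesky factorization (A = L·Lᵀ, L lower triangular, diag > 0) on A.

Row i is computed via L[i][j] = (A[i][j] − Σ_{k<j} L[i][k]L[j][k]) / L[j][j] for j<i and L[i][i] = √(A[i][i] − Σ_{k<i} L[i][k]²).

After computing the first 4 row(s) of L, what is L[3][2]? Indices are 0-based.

Step 1: L[0][0] = √(1) = 1.
  L[1][0] = (2) / L[0][0] = 2.
Step 2: L[1][1] = √(9) = 3.
  L[2][0] = (3) / L[0][0] = 3.
  L[2][1] = (-3) / L[1][1] = -1.
Step 3: L[2][2] = √(16) = 4.
  L[3][0] = (3) / L[0][0] = 3.
  L[3][1] = (3) / L[1][1] = 1.
  L[3][2] = (12) / L[2][2] = 3.
Step 4: L[3][3] = √(16) = 4.

L[3][2] = 3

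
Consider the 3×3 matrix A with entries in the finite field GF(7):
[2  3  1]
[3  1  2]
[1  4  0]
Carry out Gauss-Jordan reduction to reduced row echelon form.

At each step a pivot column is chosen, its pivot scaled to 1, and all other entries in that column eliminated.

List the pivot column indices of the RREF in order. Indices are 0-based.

[1] R0 /= 2  ⇒  (1, 5, 4)
     R1 -= 3·R0  ⇒  (0, 0, 4)
     R2 -= 1·R0  ⇒  (0, 6, 3)
[2] R1 <-> R2
[2] R1 /= 6  ⇒  (0, 1, 4)
     R0 -= 5·R1  ⇒  (1, 0, 5)
[3] R2 /= 4  ⇒  (0, 0, 1)
     R0 -= 5·R2  ⇒  (1, 0, 0)
     R1 -= 4·R2  ⇒  (0, 1, 0)

pivot columns: 0, 1, 2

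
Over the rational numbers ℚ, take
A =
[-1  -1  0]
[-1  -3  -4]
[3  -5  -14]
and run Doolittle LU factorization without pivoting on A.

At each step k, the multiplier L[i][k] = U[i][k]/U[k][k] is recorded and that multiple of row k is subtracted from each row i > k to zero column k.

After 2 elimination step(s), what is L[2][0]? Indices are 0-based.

Step 1: pivot at (0,0) is -1.
  row1 ← row1 − (1)·row0  ⇒  L[1][0]=1, U row1=(0, -2, -4)
  row2 ← row2 − (-3)·row0  ⇒  L[2][0]=-3, U row2=(0, -8, -14)
Step 2: pivot at (1,1) is -2.
  row2 ← row2 − (4)·row1  ⇒  L[2][1]=4, U row2=(0, 0, 2)

L[2][0] = -3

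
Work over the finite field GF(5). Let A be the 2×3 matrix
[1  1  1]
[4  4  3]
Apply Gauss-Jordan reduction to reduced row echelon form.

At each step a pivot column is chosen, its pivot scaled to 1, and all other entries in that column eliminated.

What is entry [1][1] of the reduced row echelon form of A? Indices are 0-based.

M[1][1] = 0

[1] R0 /= 1  ⇒  (1, 1, 1)
     R1 -= 4·R0  ⇒  (0, 0, 4)
column 1 empty below row 1
[2] R1 /= 4  ⇒  (0, 0, 1)
     R0 -= 1·R1  ⇒  (1, 1, 0)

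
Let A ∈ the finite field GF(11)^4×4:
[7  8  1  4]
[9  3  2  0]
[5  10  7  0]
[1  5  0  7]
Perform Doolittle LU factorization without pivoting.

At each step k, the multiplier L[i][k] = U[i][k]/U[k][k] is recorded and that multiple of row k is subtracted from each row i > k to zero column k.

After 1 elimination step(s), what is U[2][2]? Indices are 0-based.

U[2][2] = 0

[col 0] pivot 7
  R1 -= 6*R0 → (0, 10, 7, 9)  (L[1][0] := 6)
  R2 -= 7*R0 → (0, 9, 0, 5)  (L[2][0] := 7)
  R3 -= 8*R0 → (0, 7, 3, 8)  (L[3][0] := 8)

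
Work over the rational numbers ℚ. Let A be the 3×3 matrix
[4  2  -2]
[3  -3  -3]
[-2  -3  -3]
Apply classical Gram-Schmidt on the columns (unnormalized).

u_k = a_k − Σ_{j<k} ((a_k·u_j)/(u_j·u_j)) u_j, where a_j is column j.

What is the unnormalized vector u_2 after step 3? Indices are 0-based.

u_2 = (-900/613, 480/613, -1080/613)

Step 1: u_0 = a_0 = (4, 3, -2).
Step 2: u_1 = a_1 − (5/29)·u_0 = (38/29, -102/29, -77/29).
Step 3: u_2 = a_2 − (-11/29)·u_0 − (461/613)·u_1 = (-900/613, 480/613, -1080/613).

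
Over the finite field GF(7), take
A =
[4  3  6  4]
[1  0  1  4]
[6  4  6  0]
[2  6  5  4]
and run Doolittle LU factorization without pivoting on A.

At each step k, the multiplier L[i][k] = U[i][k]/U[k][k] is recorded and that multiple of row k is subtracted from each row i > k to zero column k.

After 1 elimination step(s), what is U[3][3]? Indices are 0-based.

U[3][3] = 2

k=0: U[0][0]=4
  eliminate (1,0): mult=2, new row 1: (0, 1, 3, 3); set L[1][0]=2
  eliminate (2,0): mult=5, new row 2: (0, 3, 4, 1); set L[2][0]=5
  eliminate (3,0): mult=4, new row 3: (0, 1, 2, 2); set L[3][0]=4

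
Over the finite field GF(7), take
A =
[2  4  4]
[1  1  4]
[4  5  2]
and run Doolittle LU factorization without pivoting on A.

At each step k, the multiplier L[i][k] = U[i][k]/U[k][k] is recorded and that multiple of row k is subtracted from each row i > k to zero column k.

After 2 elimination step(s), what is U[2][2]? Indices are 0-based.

U[2][2] = 2

[col 0] pivot 2
  R1 -= 4*R0 → (0, 6, 2)  (L[1][0] := 4)
  R2 -= 2*R0 → (0, 4, 1)  (L[2][0] := 2)
[col 1] pivot 6
  R2 -= 3*R1 → (0, 0, 2)  (L[2][1] := 3)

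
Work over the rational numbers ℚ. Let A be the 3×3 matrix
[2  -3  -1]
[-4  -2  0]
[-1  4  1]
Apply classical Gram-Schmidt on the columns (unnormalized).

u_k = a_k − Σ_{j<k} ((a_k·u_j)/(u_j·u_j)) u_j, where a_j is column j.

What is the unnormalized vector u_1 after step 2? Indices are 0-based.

Step 1: u_0 = a_0 = (2, -4, -1).
Step 2: u_1 = a_1 − (-2/21)·u_0 = (-59/21, -50/21, 82/21).

u_1 = (-59/21, -50/21, 82/21)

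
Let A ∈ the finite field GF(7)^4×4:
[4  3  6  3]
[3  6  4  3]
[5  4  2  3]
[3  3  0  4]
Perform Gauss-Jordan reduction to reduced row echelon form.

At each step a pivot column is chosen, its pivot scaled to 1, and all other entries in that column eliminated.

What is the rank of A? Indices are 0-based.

rank = 4

step 1: normalize row 0 (÷4) = (1, 6, 5, 6)
  row 1: subtract 3×row0 = (0, 2, 3, 6)
  row 2: subtract 5×row0 = (0, 2, 5, 1)
  row 3: subtract 3×row0 = (0, 6, 6, 0)
step 2: normalize row 1 (÷2) = (0, 1, 5, 3)
  row 0: subtract 6×row1 = (1, 0, 3, 2)
  row 2: subtract 2×row1 = (0, 0, 2, 2)
  row 3: subtract 6×row1 = (0, 0, 4, 3)
step 3: normalize row 2 (÷2) = (0, 0, 1, 1)
  row 0: subtract 3×row2 = (1, 0, 0, 6)
  row 1: subtract 5×row2 = (0, 1, 0, 5)
  row 3: subtract 4×row2 = (0, 0, 0, 6)
step 4: normalize row 3 (÷6) = (0, 0, 0, 1)
  row 0: subtract 6×row3 = (1, 0, 0, 0)
  row 1: subtract 5×row3 = (0, 1, 0, 0)
  row 2: subtract 1×row3 = (0, 0, 1, 0)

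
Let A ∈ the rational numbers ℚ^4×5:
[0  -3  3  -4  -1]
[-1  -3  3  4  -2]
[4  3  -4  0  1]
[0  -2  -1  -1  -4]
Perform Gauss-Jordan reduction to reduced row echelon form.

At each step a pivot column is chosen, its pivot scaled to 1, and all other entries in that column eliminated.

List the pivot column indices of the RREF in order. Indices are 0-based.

pivot(0,0): swap R0↔R1
pivot(0,0)=-1: scale R0 → (1, 3, -3, -4, 2)
  clear (2,0): R2 −= (4)R0 → (0, -9, 8, 16, -7)
pivot(1,1)=-3: scale R1 → (0, 1, -1, 4/3, 1/3)
  clear (0,1): R0 −= (3)R1 → (1, 0, 0, -8, 1)
  clear (2,1): R2 −= (-9)R1 → (0, 0, -1, 28, -4)
  clear (3,1): R3 −= (-2)R1 → (0, 0, -3, 5/3, -10/3)
pivot(2,2)=-1: scale R2 → (0, 0, 1, -28, 4)
  clear (1,2): R1 −= (-1)R2 → (0, 1, 0, -80/3, 13/3)
  clear (3,2): R3 −= (-3)R2 → (0, 0, 0, -247/3, 26/3)
pivot(3,3)=-247/3: scale R3 → (0, 0, 0, 1, -2/19)
  clear (0,3): R0 −= (-8)R3 → (1, 0, 0, 0, 3/19)
  clear (1,3): R1 −= (-80/3)R3 → (0, 1, 0, 0, 29/19)
  clear (2,3): R2 −= (-28)R3 → (0, 0, 1, 0, 20/19)

pivot columns: 0, 1, 2, 3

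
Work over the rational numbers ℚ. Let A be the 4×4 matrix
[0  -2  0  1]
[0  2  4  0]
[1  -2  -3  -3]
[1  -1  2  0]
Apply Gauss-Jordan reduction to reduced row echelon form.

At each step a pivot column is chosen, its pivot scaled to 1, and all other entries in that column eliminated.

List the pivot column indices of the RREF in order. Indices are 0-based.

pivot columns: 0, 1, 2, 3

step 1: exchange rows 0,2
step 1: normalize row 0 (÷1) = (1, -2, -3, -3)
  row 3: subtract 1×row0 = (0, 1, 5, 3)
step 2: normalize row 1 (÷2) = (0, 1, 2, 0)
  row 0: subtract -2×row1 = (1, 0, 1, -3)
  row 2: subtract -2×row1 = (0, 0, 4, 1)
  row 3: subtract 1×row1 = (0, 0, 3, 3)
step 3: normalize row 2 (÷4) = (0, 0, 1, 1/4)
  row 0: subtract 1×row2 = (1, 0, 0, -13/4)
  row 1: subtract 2×row2 = (0, 1, 0, -1/2)
  row 3: subtract 3×row2 = (0, 0, 0, 9/4)
step 4: normalize row 3 (÷9/4) = (0, 0, 0, 1)
  row 0: subtract -13/4×row3 = (1, 0, 0, 0)
  row 1: subtract -1/2×row3 = (0, 1, 0, 0)
  row 2: subtract 1/4×row3 = (0, 0, 1, 0)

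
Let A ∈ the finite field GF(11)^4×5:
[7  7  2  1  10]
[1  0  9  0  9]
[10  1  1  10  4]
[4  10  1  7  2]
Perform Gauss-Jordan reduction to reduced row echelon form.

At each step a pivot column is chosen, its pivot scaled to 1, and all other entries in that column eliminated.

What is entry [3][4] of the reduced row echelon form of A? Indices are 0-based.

pivot(0,0)=7: scale R0 → (1, 1, 5, 8, 3)
  clear (1,0): R1 −= (1)R0 → (0, 10, 4, 3, 6)
  clear (2,0): R2 −= (10)R0 → (0, 2, 6, 7, 7)
  clear (3,0): R3 −= (4)R0 → (0, 6, 3, 8, 1)
pivot(1,1)=10: scale R1 → (0, 1, 7, 8, 5)
  clear (0,1): R0 −= (1)R1 → (1, 0, 9, 0, 9)
  clear (2,1): R2 −= (2)R1 → (0, 0, 3, 2, 8)
  clear (3,1): R3 −= (6)R1 → (0, 0, 5, 4, 4)
pivot(2,2)=3: scale R2 → (0, 0, 1, 8, 10)
  clear (0,2): R0 −= (9)R2 → (1, 0, 0, 5, 7)
  clear (1,2): R1 −= (7)R2 → (0, 1, 0, 7, 1)
  clear (3,2): R3 −= (5)R2 → (0, 0, 0, 8, 9)
pivot(3,3)=8: scale R3 → (0, 0, 0, 1, 8)
  clear (0,3): R0 −= (5)R3 → (1, 0, 0, 0, 0)
  clear (1,3): R1 −= (7)R3 → (0, 1, 0, 0, 0)
  clear (2,3): R2 −= (8)R3 → (0, 0, 1, 0, 1)

M[3][4] = 8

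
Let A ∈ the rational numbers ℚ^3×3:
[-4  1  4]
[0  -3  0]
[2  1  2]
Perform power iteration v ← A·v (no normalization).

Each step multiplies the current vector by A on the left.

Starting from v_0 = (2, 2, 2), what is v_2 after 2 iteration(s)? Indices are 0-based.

v_2 = (26, 18, 18)

v_0 = (2, 2, 2).
v_1 = A·v_0 = (2, -6, 10).
v_2 = A·v_1 = (26, 18, 18).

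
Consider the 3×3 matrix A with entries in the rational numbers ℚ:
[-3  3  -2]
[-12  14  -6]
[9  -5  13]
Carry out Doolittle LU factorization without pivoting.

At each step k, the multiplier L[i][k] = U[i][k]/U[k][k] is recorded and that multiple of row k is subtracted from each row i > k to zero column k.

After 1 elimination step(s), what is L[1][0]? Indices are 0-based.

L[1][0] = 4

[col 0] pivot -3
  R1 -= 4*R0 → (0, 2, 2)  (L[1][0] := 4)
  R2 -= -3*R0 → (0, 4, 7)  (L[2][0] := -3)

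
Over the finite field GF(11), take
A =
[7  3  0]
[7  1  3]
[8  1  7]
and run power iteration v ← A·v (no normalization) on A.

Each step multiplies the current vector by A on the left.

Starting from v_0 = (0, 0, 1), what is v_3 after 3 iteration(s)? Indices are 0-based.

v_3 = (3, 1, 9)

v_0 = (0, 0, 1).
v_1 = A·v_0 = (0, 3, 7).
v_2 = A·v_1 = (9, 2, 8).
v_3 = A·v_2 = (3, 1, 9).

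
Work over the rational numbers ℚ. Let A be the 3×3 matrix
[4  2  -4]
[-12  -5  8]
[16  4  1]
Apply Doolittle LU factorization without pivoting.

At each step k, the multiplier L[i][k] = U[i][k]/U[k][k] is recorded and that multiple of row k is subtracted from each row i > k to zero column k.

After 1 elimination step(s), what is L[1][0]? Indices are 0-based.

L[1][0] = -3

k=0: U[0][0]=4
  eliminate (1,0): mult=-3, new row 1: (0, 1, -4); set L[1][0]=-3
  eliminate (2,0): mult=4, new row 2: (0, -4, 17); set L[2][0]=4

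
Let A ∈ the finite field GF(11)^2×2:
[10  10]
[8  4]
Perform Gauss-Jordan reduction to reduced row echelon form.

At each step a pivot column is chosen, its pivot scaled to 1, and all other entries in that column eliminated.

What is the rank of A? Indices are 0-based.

rank = 2

[1] R0 /= 10  ⇒  (1, 1)
     R1 -= 8·R0  ⇒  (0, 7)
[2] R1 /= 7  ⇒  (0, 1)
     R0 -= 1·R1  ⇒  (1, 0)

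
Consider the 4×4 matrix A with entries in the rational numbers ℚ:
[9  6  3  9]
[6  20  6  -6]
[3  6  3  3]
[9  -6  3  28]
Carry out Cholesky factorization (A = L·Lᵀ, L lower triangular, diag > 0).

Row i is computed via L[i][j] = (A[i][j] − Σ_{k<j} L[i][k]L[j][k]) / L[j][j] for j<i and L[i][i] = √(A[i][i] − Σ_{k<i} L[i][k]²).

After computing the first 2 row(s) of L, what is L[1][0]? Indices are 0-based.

L[1][0] = 2

Step 1: L[0][0] = √(9) = 3.
  L[1][0] = (6) / L[0][0] = 2.
Step 2: L[1][1] = √(16) = 4.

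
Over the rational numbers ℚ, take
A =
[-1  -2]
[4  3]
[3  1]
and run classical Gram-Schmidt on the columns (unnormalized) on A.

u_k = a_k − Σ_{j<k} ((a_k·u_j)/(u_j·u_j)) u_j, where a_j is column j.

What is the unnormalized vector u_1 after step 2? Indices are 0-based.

Step 1: u_0 = a_0 = (-1, 4, 3).
Step 2: u_1 = a_1 − (17/26)·u_0 = (-35/26, 5/13, -25/26).

u_1 = (-35/26, 5/13, -25/26)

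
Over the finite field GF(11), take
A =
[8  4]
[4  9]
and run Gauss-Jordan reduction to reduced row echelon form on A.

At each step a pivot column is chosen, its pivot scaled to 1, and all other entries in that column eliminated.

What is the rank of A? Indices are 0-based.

step 1: normalize row 0 (÷8) = (1, 6)
  row 1: subtract 4×row0 = (0, 7)
step 2: normalize row 1 (÷7) = (0, 1)
  row 0: subtract 6×row1 = (1, 0)

rank = 2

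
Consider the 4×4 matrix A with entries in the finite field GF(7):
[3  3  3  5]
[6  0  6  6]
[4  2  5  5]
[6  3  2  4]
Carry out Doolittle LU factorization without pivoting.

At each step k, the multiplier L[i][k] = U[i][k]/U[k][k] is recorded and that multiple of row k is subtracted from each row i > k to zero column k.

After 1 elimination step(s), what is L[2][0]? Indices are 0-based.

k=0: U[0][0]=3
  eliminate (1,0): mult=2, new row 1: (0, 1, 0, 3); set L[1][0]=2
  eliminate (2,0): mult=6, new row 2: (0, 5, 1, 3); set L[2][0]=6
  eliminate (3,0): mult=2, new row 3: (0, 4, 3, 1); set L[3][0]=2

L[2][0] = 6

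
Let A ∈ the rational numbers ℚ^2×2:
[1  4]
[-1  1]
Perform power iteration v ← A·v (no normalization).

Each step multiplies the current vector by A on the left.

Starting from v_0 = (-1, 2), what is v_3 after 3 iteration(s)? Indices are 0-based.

v_3 = (3, -23)

v_0 = (-1, 2).
v_1 = A·v_0 = (7, 3).
v_2 = A·v_1 = (19, -4).
v_3 = A·v_2 = (3, -23).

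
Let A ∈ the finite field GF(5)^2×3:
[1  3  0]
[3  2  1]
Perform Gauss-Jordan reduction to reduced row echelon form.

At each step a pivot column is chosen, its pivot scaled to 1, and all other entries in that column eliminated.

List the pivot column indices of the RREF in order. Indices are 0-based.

pivot columns: 0, 1

pivot(0,0)=1: scale R0 → (1, 3, 0)
  clear (1,0): R1 −= (3)R0 → (0, 3, 1)
pivot(1,1)=3: scale R1 → (0, 1, 2)
  clear (0,1): R0 −= (3)R1 → (1, 0, 4)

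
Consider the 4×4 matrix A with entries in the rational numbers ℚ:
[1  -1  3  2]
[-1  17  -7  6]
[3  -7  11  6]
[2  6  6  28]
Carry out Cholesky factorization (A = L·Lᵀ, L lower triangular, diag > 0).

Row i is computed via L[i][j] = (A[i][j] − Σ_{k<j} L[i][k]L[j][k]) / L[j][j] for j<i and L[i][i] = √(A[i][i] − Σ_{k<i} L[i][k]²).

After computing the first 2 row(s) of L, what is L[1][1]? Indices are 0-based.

Step 1: L[0][0] = √(1) = 1.
  L[1][0] = (-1) / L[0][0] = -1.
Step 2: L[1][1] = √(16) = 4.

L[1][1] = 4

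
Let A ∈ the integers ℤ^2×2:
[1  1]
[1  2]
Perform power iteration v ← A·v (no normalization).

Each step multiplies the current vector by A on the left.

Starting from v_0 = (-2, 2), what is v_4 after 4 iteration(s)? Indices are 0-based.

v_0 = (-2, 2).
v_1 = A·v_0 = (0, 2).
v_2 = A·v_1 = (2, 4).
v_3 = A·v_2 = (6, 10).
v_4 = A·v_3 = (16, 26).

v_4 = (16, 26)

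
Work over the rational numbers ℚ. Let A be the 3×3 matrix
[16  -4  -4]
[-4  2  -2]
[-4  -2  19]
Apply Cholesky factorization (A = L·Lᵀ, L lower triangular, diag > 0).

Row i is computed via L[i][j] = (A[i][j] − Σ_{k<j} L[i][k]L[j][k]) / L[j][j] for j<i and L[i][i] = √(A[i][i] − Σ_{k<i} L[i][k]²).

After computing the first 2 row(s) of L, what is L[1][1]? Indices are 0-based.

L[1][1] = 1

Step 1: L[0][0] = √(16) = 4.
  L[1][0] = (-4) / L[0][0] = -1.
Step 2: L[1][1] = √(1) = 1.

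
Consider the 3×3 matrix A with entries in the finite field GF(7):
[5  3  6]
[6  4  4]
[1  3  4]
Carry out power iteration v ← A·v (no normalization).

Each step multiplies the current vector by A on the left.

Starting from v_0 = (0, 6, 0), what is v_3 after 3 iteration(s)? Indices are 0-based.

v_3 = (0, 5, 3)

v_0 = (0, 6, 0).
v_1 = A·v_0 = (4, 3, 4).
v_2 = A·v_1 = (4, 3, 1).
v_3 = A·v_2 = (0, 5, 3).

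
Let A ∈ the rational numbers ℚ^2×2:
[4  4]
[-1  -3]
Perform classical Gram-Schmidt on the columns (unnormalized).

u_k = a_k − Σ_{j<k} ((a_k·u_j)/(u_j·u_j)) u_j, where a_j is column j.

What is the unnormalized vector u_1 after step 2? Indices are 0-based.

u_1 = (-8/17, -32/17)

Step 1: u_0 = a_0 = (4, -1).
Step 2: u_1 = a_1 − (19/17)·u_0 = (-8/17, -32/17).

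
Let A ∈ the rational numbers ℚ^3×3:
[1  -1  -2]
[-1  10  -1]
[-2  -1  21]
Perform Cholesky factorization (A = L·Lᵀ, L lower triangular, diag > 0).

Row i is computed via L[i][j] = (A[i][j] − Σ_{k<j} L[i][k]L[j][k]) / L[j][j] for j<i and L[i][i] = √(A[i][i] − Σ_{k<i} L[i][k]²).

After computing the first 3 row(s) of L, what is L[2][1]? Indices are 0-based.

L[2][1] = -1

Step 1: L[0][0] = √(1) = 1.
  L[1][0] = (-1) / L[0][0] = -1.
Step 2: L[1][1] = √(9) = 3.
  L[2][0] = (-2) / L[0][0] = -2.
  L[2][1] = (-3) / L[1][1] = -1.
Step 3: L[2][2] = √(16) = 4.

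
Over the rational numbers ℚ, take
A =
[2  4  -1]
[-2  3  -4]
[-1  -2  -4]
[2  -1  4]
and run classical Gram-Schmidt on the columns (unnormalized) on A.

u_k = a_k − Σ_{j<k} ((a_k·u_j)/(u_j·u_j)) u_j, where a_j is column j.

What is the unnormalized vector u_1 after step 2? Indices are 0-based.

u_1 = (48/13, 43/13, -24/13, -17/13)

Step 1: u_0 = a_0 = (2, -2, -1, 2).
Step 2: u_1 = a_1 − (2/13)·u_0 = (48/13, 43/13, -24/13, -17/13).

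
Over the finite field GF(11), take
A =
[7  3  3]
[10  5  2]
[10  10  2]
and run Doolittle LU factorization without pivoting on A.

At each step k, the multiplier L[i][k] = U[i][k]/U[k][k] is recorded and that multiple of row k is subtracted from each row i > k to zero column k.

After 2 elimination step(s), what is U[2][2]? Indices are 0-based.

k=0: U[0][0]=7
  eliminate (1,0): mult=3, new row 1: (0, 7, 4); set L[1][0]=3
  eliminate (2,0): mult=3, new row 2: (0, 1, 4); set L[2][0]=3
k=1: U[1][1]=7
  eliminate (2,1): mult=8, new row 2: (0, 0, 5); set L[2][1]=8

U[2][2] = 5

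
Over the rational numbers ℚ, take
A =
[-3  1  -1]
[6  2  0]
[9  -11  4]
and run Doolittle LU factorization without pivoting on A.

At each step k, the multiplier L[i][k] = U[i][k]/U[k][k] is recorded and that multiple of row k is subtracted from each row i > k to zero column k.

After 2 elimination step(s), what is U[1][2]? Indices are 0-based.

Step 1: pivot at (0,0) is -3.
  row1 ← row1 − (-2)·row0  ⇒  L[1][0]=-2, U row1=(0, 4, -2)
  row2 ← row2 − (-3)·row0  ⇒  L[2][0]=-3, U row2=(0, -8, 1)
Step 2: pivot at (1,1) is 4.
  row2 ← row2 − (-2)·row1  ⇒  L[2][1]=-2, U row2=(0, 0, -3)

U[1][2] = -2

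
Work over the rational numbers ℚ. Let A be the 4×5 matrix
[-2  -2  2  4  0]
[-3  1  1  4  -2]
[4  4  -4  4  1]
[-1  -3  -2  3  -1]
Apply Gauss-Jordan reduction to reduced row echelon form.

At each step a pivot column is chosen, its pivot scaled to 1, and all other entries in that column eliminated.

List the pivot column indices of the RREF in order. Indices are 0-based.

[1] R0 /= -2  ⇒  (1, 1, -1, -2, 0)
     R1 -= -3·R0  ⇒  (0, 4, -2, -2, -2)
     R2 -= 4·R0  ⇒  (0, 0, 0, 12, 1)
     R3 -= -1·R0  ⇒  (0, -2, -3, 1, -1)
[2] R1 /= 4  ⇒  (0, 1, -1/2, -1/2, -1/2)
     R0 -= 1·R1  ⇒  (1, 0, -1/2, -3/2, 1/2)
     R3 -= -2·R1  ⇒  (0, 0, -4, 0, -2)
[3] R2 <-> R3
[3] R2 /= -4  ⇒  (0, 0, 1, 0, 1/2)
     R0 -= -1/2·R2  ⇒  (1, 0, 0, -3/2, 3/4)
     R1 -= -1/2·R2  ⇒  (0, 1, 0, -1/2, -1/4)
[4] R3 /= 12  ⇒  (0, 0, 0, 1, 1/12)
     R0 -= -3/2·R3  ⇒  (1, 0, 0, 0, 7/8)
     R1 -= -1/2·R3  ⇒  (0, 1, 0, 0, -5/24)

pivot columns: 0, 1, 2, 3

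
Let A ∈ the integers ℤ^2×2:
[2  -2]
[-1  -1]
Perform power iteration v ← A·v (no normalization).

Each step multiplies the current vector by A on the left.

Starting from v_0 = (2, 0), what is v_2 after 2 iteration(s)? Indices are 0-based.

v_0 = (2, 0).
v_1 = A·v_0 = (4, -2).
v_2 = A·v_1 = (12, -2).

v_2 = (12, -2)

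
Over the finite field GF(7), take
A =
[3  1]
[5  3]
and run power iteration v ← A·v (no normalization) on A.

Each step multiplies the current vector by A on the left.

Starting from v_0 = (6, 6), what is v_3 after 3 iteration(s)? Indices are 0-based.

v_0 = (6, 6).
v_1 = A·v_0 = (3, 6).
v_2 = A·v_1 = (1, 5).
v_3 = A·v_2 = (1, 6).

v_3 = (1, 6)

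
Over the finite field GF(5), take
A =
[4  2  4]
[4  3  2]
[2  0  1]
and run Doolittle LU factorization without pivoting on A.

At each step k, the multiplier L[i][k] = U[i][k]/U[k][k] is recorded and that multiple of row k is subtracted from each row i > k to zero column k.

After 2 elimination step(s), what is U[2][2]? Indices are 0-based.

k=0: U[0][0]=4
  eliminate (1,0): mult=1, new row 1: (0, 1, 3); set L[1][0]=1
  eliminate (2,0): mult=3, new row 2: (0, 4, 4); set L[2][0]=3
k=1: U[1][1]=1
  eliminate (2,1): mult=4, new row 2: (0, 0, 2); set L[2][1]=4

U[2][2] = 2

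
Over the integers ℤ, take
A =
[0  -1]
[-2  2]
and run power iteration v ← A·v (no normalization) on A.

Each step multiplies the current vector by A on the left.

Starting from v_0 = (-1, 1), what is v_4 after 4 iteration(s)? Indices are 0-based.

v_4 = (-28, 76)

v_0 = (-1, 1).
v_1 = A·v_0 = (-1, 4).
v_2 = A·v_1 = (-4, 10).
v_3 = A·v_2 = (-10, 28).
v_4 = A·v_3 = (-28, 76).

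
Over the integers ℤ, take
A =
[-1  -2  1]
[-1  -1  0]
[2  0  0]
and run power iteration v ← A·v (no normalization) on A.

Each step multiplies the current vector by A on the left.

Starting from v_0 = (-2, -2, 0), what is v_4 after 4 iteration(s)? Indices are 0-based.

v_0 = (-2, -2, 0).
v_1 = A·v_0 = (6, 4, -4).
v_2 = A·v_1 = (-18, -10, 12).
v_3 = A·v_2 = (50, 28, -36).
v_4 = A·v_3 = (-142, -78, 100).

v_4 = (-142, -78, 100)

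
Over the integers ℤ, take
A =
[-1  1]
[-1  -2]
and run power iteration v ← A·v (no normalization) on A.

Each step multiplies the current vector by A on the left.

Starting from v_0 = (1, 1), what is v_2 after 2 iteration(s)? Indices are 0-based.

v_0 = (1, 1).
v_1 = A·v_0 = (0, -3).
v_2 = A·v_1 = (-3, 6).

v_2 = (-3, 6)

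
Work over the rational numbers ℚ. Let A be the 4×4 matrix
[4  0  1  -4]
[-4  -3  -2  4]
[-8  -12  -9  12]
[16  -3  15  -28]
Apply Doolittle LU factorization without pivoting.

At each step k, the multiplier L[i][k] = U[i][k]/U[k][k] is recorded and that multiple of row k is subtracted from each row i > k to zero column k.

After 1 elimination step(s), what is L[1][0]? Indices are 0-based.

L[1][0] = -1

[col 0] pivot 4
  R1 -= -1*R0 → (0, -3, -1, 0)  (L[1][0] := -1)
  R2 -= -2*R0 → (0, -12, -7, 4)  (L[2][0] := -2)
  R3 -= 4*R0 → (0, -3, 11, -12)  (L[3][0] := 4)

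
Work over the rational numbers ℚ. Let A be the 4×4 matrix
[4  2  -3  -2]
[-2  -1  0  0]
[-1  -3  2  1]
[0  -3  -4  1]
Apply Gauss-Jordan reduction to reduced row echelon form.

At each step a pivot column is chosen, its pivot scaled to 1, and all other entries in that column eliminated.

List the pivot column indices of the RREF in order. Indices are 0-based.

pivot columns: 0, 1, 2, 3

step 1: normalize row 0 (÷4) = (1, 1/2, -3/4, -1/2)
  row 1: subtract -2×row0 = (0, 0, -3/2, -1)
  row 2: subtract -1×row0 = (0, -5/2, 5/4, 1/2)
step 2: exchange rows 1,2
step 2: normalize row 1 (÷-5/2) = (0, 1, -1/2, -1/5)
  row 0: subtract 1/2×row1 = (1, 0, -1/2, -2/5)
  row 3: subtract -3×row1 = (0, 0, -11/2, 2/5)
step 3: normalize row 2 (÷-3/2) = (0, 0, 1, 2/3)
  row 0: subtract -1/2×row2 = (1, 0, 0, -1/15)
  row 1: subtract -1/2×row2 = (0, 1, 0, 2/15)
  row 3: subtract -11/2×row2 = (0, 0, 0, 61/15)
step 4: normalize row 3 (÷61/15) = (0, 0, 0, 1)
  row 0: subtract -1/15×row3 = (1, 0, 0, 0)
  row 1: subtract 2/15×row3 = (0, 1, 0, 0)
  row 2: subtract 2/3×row3 = (0, 0, 1, 0)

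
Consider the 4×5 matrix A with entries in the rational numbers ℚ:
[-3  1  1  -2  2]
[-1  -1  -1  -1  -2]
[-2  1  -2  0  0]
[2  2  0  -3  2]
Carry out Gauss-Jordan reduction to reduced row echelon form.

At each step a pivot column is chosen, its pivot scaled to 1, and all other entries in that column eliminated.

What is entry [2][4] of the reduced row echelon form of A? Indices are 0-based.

pivot(0,0)=-3: scale R0 → (1, -1/3, -1/3, 2/3, -2/3)
  clear (1,0): R1 −= (-1)R0 → (0, -4/3, -4/3, -1/3, -8/3)
  clear (2,0): R2 −= (-2)R0 → (0, 1/3, -8/3, 4/3, -4/3)
  clear (3,0): R3 −= (2)R0 → (0, 8/3, 2/3, -13/3, 10/3)
pivot(1,1)=-4/3: scale R1 → (0, 1, 1, 1/4, 2)
  clear (0,1): R0 −= (-1/3)R1 → (1, 0, 0, 3/4, 0)
  clear (2,1): R2 −= (1/3)R1 → (0, 0, -3, 5/4, -2)
  clear (3,1): R3 −= (8/3)R1 → (0, 0, -2, -5, -2)
pivot(2,2)=-3: scale R2 → (0, 0, 1, -5/12, 2/3)
  clear (1,2): R1 −= (1)R2 → (0, 1, 0, 2/3, 4/3)
  clear (3,2): R3 −= (-2)R2 → (0, 0, 0, -35/6, -2/3)
pivot(3,3)=-35/6: scale R3 → (0, 0, 0, 1, 4/35)
  clear (0,3): R0 −= (3/4)R3 → (1, 0, 0, 0, -3/35)
  clear (1,3): R1 −= (2/3)R3 → (0, 1, 0, 0, 44/35)
  clear (2,3): R2 −= (-5/12)R3 → (0, 0, 1, 0, 5/7)

M[2][4] = 5/7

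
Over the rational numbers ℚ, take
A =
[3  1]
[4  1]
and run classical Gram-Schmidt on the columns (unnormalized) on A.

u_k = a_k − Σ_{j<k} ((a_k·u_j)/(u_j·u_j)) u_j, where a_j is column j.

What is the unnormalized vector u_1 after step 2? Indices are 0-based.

Step 1: u_0 = a_0 = (3, 4).
Step 2: u_1 = a_1 − (7/25)·u_0 = (4/25, -3/25).

u_1 = (4/25, -3/25)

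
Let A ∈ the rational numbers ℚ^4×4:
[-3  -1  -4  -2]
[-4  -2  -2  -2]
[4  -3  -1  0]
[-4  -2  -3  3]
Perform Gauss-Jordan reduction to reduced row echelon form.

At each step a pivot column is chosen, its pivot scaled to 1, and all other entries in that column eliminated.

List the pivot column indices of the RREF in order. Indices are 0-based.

step 1: normalize row 0 (÷-3) = (1, 1/3, 4/3, 2/3)
  row 1: subtract -4×row0 = (0, -2/3, 10/3, 2/3)
  row 2: subtract 4×row0 = (0, -13/3, -19/3, -8/3)
  row 3: subtract -4×row0 = (0, -2/3, 7/3, 17/3)
step 2: normalize row 1 (÷-2/3) = (0, 1, -5, -1)
  row 0: subtract 1/3×row1 = (1, 0, 3, 1)
  row 2: subtract -13/3×row1 = (0, 0, -28, -7)
  row 3: subtract -2/3×row1 = (0, 0, -1, 5)
step 3: normalize row 2 (÷-28) = (0, 0, 1, 1/4)
  row 0: subtract 3×row2 = (1, 0, 0, 1/4)
  row 1: subtract -5×row2 = (0, 1, 0, 1/4)
  row 3: subtract -1×row2 = (0, 0, 0, 21/4)
step 4: normalize row 3 (÷21/4) = (0, 0, 0, 1)
  row 0: subtract 1/4×row3 = (1, 0, 0, 0)
  row 1: subtract 1/4×row3 = (0, 1, 0, 0)
  row 2: subtract 1/4×row3 = (0, 0, 1, 0)

pivot columns: 0, 1, 2, 3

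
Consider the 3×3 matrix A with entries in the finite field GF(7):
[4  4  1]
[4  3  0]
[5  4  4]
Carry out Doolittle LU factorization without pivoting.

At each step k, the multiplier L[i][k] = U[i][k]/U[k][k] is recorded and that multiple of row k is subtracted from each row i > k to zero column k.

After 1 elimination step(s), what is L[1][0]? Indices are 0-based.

L[1][0] = 1

[col 0] pivot 4
  R1 -= 1*R0 → (0, 6, 6)  (L[1][0] := 1)
  R2 -= 3*R0 → (0, 6, 1)  (L[2][0] := 3)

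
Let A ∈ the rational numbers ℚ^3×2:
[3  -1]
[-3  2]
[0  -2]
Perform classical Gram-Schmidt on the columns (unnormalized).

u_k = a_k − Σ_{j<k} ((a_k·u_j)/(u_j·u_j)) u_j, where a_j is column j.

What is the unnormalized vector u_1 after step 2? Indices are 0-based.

Step 1: u_0 = a_0 = (3, -3, 0).
Step 2: u_1 = a_1 − (-1/2)·u_0 = (1/2, 1/2, -2).

u_1 = (1/2, 1/2, -2)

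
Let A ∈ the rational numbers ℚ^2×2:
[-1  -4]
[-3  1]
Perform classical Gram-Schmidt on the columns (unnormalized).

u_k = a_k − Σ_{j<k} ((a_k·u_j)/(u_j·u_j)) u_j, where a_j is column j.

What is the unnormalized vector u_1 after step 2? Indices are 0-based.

u_1 = (-39/10, 13/10)

Step 1: u_0 = a_0 = (-1, -3).
Step 2: u_1 = a_1 − (1/10)·u_0 = (-39/10, 13/10).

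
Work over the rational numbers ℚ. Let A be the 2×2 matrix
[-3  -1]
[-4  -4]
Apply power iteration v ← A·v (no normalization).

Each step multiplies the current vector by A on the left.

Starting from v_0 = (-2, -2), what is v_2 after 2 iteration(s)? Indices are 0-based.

v_0 = (-2, -2).
v_1 = A·v_0 = (8, 16).
v_2 = A·v_1 = (-40, -96).

v_2 = (-40, -96)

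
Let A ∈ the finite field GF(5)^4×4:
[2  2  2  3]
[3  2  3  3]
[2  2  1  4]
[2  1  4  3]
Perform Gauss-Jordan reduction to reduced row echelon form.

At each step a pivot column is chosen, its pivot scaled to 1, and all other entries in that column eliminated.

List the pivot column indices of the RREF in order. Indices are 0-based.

pivot(0,0)=2: scale R0 → (1, 1, 1, 4)
  clear (1,0): R1 −= (3)R0 → (0, 4, 0, 1)
  clear (2,0): R2 −= (2)R0 → (0, 0, 4, 1)
  clear (3,0): R3 −= (2)R0 → (0, 4, 2, 0)
pivot(1,1)=4: scale R1 → (0, 1, 0, 4)
  clear (0,1): R0 −= (1)R1 → (1, 0, 1, 0)
  clear (3,1): R3 −= (4)R1 → (0, 0, 2, 4)
pivot(2,2)=4: scale R2 → (0, 0, 1, 4)
  clear (0,2): R0 −= (1)R2 → (1, 0, 0, 1)
  clear (3,2): R3 −= (2)R2 → (0, 0, 0, 1)
pivot(3,3)=1: scale R3 → (0, 0, 0, 1)
  clear (0,3): R0 −= (1)R3 → (1, 0, 0, 0)
  clear (1,3): R1 −= (4)R3 → (0, 1, 0, 0)
  clear (2,3): R2 −= (4)R3 → (0, 0, 1, 0)

pivot columns: 0, 1, 2, 3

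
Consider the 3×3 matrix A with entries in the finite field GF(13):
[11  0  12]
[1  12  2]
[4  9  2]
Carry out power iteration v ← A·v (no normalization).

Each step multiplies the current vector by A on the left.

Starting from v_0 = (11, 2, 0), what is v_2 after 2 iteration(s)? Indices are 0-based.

v_2 = (8, 2, 0)

v_0 = (11, 2, 0).
v_1 = A·v_0 = (4, 9, 10).
v_2 = A·v_1 = (8, 2, 0).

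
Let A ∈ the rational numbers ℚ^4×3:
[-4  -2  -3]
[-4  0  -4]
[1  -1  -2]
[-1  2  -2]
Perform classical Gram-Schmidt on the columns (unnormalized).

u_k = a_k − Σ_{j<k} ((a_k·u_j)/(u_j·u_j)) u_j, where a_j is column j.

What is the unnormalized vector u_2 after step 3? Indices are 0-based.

Step 1: u_0 = a_0 = (-4, -4, 1, -1).
Step 2: u_1 = a_1 − (5/34)·u_0 = (-24/17, 10/17, -39/34, 73/34).
Step 3: u_2 = a_2 − (14/17)·u_0 − (-4/281)·u_1 = (77/281, -196/281, -798/281, -322/281).

u_2 = (77/281, -196/281, -798/281, -322/281)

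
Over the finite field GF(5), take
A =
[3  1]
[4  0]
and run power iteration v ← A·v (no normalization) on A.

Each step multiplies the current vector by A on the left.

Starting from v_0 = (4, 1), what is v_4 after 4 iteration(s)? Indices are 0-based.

v_4 = (1, 3)

v_0 = (4, 1).
v_1 = A·v_0 = (3, 1).
v_2 = A·v_1 = (0, 2).
v_3 = A·v_2 = (2, 0).
v_4 = A·v_3 = (1, 3).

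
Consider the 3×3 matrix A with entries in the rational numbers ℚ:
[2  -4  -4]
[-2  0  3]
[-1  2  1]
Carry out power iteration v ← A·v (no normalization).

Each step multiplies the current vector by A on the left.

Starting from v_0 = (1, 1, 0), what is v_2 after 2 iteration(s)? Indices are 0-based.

v_2 = (0, 7, -1)

v_0 = (1, 1, 0).
v_1 = A·v_0 = (-2, -2, 1).
v_2 = A·v_1 = (0, 7, -1).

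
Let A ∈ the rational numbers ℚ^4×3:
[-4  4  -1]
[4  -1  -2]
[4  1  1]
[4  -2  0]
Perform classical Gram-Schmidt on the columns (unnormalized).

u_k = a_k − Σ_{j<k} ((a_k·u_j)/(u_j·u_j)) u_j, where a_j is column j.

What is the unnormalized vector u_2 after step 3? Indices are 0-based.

Step 1: u_0 = a_0 = (-4, 4, 4, 4).
Step 2: u_1 = a_1 − (-3/8)·u_0 = (5/2, 1/2, 5/2, -1/2).
Step 3: u_2 = a_2 − (0)·u_0 − (-1/13)·u_1 = (-21/26, -51/26, 31/26, -1/26).

u_2 = (-21/26, -51/26, 31/26, -1/26)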